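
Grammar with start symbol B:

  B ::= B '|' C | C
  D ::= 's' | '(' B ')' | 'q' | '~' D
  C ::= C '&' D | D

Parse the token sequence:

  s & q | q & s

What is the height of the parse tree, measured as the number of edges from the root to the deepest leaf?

5

[B [B [C [C [D s]] & [D q]]] | [C [C [D q]] & [D s]]]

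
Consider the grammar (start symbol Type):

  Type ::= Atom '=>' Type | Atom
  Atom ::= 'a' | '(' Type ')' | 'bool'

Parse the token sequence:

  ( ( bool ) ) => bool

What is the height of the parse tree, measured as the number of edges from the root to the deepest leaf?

6

[Type [Atom ( [Type [Atom ( [Type [Atom bool]] )]] )] => [Type [Atom bool]]]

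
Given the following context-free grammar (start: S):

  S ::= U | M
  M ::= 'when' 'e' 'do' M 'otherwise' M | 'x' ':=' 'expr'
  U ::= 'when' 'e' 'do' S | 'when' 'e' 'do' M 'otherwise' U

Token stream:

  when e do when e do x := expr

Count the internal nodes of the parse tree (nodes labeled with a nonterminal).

6

[S [U when e do [S [U when e do [S [M x := expr]]]]]]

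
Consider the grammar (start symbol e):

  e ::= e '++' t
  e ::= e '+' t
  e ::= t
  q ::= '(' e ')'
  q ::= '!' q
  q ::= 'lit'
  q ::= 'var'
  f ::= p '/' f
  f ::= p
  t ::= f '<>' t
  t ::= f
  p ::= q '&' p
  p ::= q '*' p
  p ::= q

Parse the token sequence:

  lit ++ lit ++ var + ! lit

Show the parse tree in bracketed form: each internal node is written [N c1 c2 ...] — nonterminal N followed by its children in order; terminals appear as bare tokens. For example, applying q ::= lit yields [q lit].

[e [e [e [e [t [f [p [q lit]]]]] ++ [t [f [p [q lit]]]]] ++ [t [f [p [q var]]]]] + [t [f [p [q ! [q lit]]]]]]

e
e + t
e ++ t + t
e ++ t ++ t + t
t ++ t ++ t + t
f ++ t ++ t + t
p ++ t ++ t + t
q ++ t ++ t + t
lit ++ t ++ t + t
lit ++ f ++ t + t
lit ++ p ++ t + t
lit ++ q ++ t + t
lit ++ lit ++ t + t
lit ++ lit ++ f + t
lit ++ lit ++ p + t
lit ++ lit ++ q + t
lit ++ lit ++ var + t
lit ++ lit ++ var + f
lit ++ lit ++ var + p
lit ++ lit ++ var + q
lit ++ lit ++ var + ! q
lit ++ lit ++ var + ! lit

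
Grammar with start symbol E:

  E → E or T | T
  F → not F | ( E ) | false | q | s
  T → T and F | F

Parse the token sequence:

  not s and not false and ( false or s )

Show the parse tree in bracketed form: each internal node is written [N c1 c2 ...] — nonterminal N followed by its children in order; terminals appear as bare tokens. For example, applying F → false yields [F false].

E
T
T and F
T and F and F
F and F and F
not F and F and F
not s and F and F
not s and not F and F
not s and not false and F
not s and not false and ( E )
not s and not false and ( E or T )
not s and not false and ( T or T )
not s and not false and ( F or T )
not s and not false and ( false or T )
not s and not false and ( false or F )
not s and not false and ( false or s )

[E [T [T [T [F not [F s]]] and [F not [F false]]] and [F ( [E [E [T [F false]]] or [T [F s]]] )]]]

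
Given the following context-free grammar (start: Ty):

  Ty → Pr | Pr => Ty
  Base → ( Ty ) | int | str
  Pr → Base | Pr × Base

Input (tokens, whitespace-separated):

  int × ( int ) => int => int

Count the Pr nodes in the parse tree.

[Ty [Pr [Pr [Base int]] × [Base ( [Ty [Pr [Base int]]] )]] => [Ty [Pr [Base int]] => [Ty [Pr [Base int]]]]]

5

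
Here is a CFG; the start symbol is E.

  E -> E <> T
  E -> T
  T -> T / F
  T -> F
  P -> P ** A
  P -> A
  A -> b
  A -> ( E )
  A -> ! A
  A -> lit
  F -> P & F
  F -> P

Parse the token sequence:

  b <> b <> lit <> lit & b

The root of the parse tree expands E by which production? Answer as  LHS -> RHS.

[E [E [E [E [T [F [P [A b]]]]] <> [T [F [P [A b]]]]] <> [T [F [P [A lit]]]]] <> [T [F [P [A lit]] & [F [P [A b]]]]]]

E -> E <> T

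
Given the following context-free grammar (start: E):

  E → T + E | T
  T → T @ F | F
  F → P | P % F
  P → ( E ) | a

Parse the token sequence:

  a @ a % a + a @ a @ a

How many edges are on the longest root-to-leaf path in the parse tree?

[E [T [T [F [P a]]] @ [F [P a] % [F [P a]]]] + [E [T [T [T [F [P a]]] @ [F [P a]]] @ [F [P a]]]]]

7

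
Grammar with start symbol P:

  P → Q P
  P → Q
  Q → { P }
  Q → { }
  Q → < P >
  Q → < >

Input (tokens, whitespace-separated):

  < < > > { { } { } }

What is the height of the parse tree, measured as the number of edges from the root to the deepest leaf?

6

[P [Q < [P [Q < >]] >] [P [Q { [P [Q { }] [P [Q { }]]] }]]]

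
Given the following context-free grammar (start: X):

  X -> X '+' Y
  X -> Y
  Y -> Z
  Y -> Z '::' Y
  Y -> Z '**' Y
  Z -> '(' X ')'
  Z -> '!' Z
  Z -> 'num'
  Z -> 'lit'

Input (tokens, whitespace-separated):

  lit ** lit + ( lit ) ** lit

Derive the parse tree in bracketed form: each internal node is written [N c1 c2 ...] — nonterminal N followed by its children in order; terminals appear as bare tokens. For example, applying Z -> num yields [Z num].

[X [X [Y [Z lit] ** [Y [Z lit]]]] + [Y [Z ( [X [Y [Z lit]]] )] ** [Y [Z lit]]]]

X
X + Y
Y + Y
Z ** Y + Y
lit ** Y + Y
lit ** Z + Y
lit ** lit + Y
lit ** lit + Z ** Y
lit ** lit + ( X ) ** Y
lit ** lit + ( Y ) ** Y
lit ** lit + ( Z ) ** Y
lit ** lit + ( lit ) ** Y
lit ** lit + ( lit ) ** Z
lit ** lit + ( lit ) ** lit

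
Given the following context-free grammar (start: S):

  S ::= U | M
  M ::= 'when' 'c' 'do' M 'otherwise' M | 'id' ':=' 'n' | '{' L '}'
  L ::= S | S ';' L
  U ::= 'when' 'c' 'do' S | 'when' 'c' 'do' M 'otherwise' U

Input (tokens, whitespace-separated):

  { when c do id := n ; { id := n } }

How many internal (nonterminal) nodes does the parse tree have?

[S [M { [L [S [U when c do [S [M id := n]]]] ; [L [S [M { [L [S [M id := n]]] }]]]] }]]

13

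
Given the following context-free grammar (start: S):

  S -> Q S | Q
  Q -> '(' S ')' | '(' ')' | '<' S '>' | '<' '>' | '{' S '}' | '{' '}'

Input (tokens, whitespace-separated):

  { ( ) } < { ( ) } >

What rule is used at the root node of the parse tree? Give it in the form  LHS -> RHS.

[S [Q { [S [Q ( )]] }] [S [Q < [S [Q { [S [Q ( )]] }]] >]]]

S -> Q S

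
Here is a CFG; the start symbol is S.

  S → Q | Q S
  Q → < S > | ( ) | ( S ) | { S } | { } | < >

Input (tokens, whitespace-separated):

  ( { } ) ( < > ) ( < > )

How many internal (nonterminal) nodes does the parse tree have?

12

[S [Q ( [S [Q { }]] )] [S [Q ( [S [Q < >]] )] [S [Q ( [S [Q < >]] )]]]]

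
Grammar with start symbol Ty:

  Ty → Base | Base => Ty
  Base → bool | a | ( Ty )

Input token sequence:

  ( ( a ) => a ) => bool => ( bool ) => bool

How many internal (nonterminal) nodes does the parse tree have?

[Ty [Base ( [Ty [Base ( [Ty [Base a]] )] => [Ty [Base a]]] )] => [Ty [Base bool] => [Ty [Base ( [Ty [Base bool]] )] => [Ty [Base bool]]]]]

16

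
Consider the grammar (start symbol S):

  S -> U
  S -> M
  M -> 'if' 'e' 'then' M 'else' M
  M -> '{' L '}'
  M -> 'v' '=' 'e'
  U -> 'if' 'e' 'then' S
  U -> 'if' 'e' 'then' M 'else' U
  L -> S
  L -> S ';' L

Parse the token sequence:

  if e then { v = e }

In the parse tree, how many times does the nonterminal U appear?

[S [U if e then [S [M { [L [S [M v = e]]] }]]]]

1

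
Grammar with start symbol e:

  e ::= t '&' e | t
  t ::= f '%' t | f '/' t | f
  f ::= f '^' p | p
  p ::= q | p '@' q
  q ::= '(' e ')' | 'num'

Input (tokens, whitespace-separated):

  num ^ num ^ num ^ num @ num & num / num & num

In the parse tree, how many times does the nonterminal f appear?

7

[e [t [f [f [f [f [p [q num]]] ^ [p [q num]]] ^ [p [q num]]] ^ [p [p [q num]] @ [q num]]]] & [e [t [f [p [q num]]] / [t [f [p [q num]]]]] & [e [t [f [p [q num]]]]]]]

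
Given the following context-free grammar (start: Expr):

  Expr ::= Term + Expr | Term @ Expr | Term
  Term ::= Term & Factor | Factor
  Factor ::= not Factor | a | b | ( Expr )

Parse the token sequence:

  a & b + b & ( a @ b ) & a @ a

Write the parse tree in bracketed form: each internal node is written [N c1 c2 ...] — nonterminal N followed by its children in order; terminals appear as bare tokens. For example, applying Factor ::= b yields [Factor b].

Expr
Term + Expr
Term & Factor + Expr
Factor & Factor + Expr
a & Factor + Expr
a & b + Expr
a & b + Term @ Expr
a & b + Term & Factor @ Expr
a & b + Term & Factor & Factor @ Expr
a & b + Factor & Factor & Factor @ Expr
a & b + b & Factor & Factor @ Expr
a & b + b & ( Expr ) & Factor @ Expr
a & b + b & ( Term @ Expr ) & Factor @ Expr
a & b + b & ( Factor @ Expr ) & Factor @ Expr
a & b + b & ( a @ Expr ) & Factor @ Expr
a & b + b & ( a @ Term ) & Factor @ Expr
a & b + b & ( a @ Factor ) & Factor @ Expr
a & b + b & ( a @ b ) & Factor @ Expr
a & b + b & ( a @ b ) & a @ Expr
a & b + b & ( a @ b ) & a @ Term
a & b + b & ( a @ b ) & a @ Factor
a & b + b & ( a @ b ) & a @ a

[Expr [Term [Term [Factor a]] & [Factor b]] + [Expr [Term [Term [Term [Factor b]] & [Factor ( [Expr [Term [Factor a]] @ [Expr [Term [Factor b]]]] )]] & [Factor a]] @ [Expr [Term [Factor a]]]]]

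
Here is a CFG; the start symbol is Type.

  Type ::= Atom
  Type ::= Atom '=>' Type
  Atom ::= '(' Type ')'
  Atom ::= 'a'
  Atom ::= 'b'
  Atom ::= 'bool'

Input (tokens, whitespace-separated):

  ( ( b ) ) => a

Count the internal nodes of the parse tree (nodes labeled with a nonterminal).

[Type [Atom ( [Type [Atom ( [Type [Atom b]] )]] )] => [Type [Atom a]]]

8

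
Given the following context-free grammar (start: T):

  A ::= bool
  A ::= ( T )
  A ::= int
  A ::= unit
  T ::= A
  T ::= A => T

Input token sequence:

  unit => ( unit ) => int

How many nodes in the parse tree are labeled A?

4

[T [A unit] => [T [A ( [T [A unit]] )] => [T [A int]]]]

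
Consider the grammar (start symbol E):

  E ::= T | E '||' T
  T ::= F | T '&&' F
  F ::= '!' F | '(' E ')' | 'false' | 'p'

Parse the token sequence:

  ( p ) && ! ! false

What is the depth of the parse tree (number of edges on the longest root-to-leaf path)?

7

[E [T [T [F ( [E [T [F p]]] )]] && [F ! [F ! [F false]]]]]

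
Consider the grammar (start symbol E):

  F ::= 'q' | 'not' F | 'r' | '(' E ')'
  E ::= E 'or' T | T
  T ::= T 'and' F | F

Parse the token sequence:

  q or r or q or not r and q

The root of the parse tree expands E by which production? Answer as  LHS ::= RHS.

E ::= E 'or' T

[E [E [E [E [T [F q]]] or [T [F r]]] or [T [F q]]] or [T [T [F not [F r]]] and [F q]]]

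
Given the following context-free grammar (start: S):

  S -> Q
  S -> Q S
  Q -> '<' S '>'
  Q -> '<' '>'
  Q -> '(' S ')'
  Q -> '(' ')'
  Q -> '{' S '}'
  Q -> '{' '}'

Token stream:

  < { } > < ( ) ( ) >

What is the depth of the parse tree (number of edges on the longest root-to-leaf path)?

6

[S [Q < [S [Q { }]] >] [S [Q < [S [Q ( )] [S [Q ( )]]] >]]]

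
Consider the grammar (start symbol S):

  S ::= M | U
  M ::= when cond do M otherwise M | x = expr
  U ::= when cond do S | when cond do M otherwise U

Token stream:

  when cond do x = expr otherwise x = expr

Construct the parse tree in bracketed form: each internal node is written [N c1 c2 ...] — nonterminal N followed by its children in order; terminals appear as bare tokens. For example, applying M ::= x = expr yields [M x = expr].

S
M
when cond do M otherwise M
when cond do x = expr otherwise M
when cond do x = expr otherwise x = expr

[S [M when cond do [M x = expr] otherwise [M x = expr]]]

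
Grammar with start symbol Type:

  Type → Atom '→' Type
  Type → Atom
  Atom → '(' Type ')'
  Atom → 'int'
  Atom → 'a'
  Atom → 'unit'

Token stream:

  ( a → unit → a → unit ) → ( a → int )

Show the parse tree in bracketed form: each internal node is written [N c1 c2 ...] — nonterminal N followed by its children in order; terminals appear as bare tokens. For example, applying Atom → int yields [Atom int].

Type
Atom → Type
( Type ) → Type
( Atom → Type ) → Type
( a → Type ) → Type
( a → Atom → Type ) → Type
( a → unit → Type ) → Type
( a → unit → Atom → Type ) → Type
( a → unit → a → Type ) → Type
( a → unit → a → Atom ) → Type
( a → unit → a → unit ) → Type
( a → unit → a → unit ) → Atom
( a → unit → a → unit ) → ( Type )
( a → unit → a → unit ) → ( Atom → Type )
( a → unit → a → unit ) → ( a → Type )
( a → unit → a → unit ) → ( a → Atom )
( a → unit → a → unit ) → ( a → int )

[Type [Atom ( [Type [Atom a] → [Type [Atom unit] → [Type [Atom a] → [Type [Atom unit]]]]] )] → [Type [Atom ( [Type [Atom a] → [Type [Atom int]]] )]]]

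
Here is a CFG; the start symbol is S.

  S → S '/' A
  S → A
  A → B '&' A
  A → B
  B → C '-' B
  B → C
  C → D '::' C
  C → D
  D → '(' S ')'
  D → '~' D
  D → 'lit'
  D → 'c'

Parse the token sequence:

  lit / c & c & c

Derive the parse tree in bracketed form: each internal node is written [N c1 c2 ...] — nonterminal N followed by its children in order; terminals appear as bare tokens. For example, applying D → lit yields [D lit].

[S [S [A [B [C [D lit]]]]] / [A [B [C [D c]]] & [A [B [C [D c]]] & [A [B [C [D c]]]]]]]

S
S / A
A / A
B / A
C / A
D / A
lit / A
lit / B & A
lit / C & A
lit / D & A
lit / c & A
lit / c & B & A
lit / c & C & A
lit / c & D & A
lit / c & c & A
lit / c & c & B
lit / c & c & C
lit / c & c & D
lit / c & c & c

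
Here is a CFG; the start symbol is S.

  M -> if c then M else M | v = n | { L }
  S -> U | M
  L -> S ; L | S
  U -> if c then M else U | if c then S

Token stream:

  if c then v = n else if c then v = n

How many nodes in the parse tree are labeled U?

[S [U if c then [M v = n] else [U if c then [S [M v = n]]]]]

2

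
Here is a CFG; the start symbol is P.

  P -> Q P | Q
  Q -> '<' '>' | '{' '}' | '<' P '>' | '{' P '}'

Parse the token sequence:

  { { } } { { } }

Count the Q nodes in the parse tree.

4

[P [Q { [P [Q { }]] }] [P [Q { [P [Q { }]] }]]]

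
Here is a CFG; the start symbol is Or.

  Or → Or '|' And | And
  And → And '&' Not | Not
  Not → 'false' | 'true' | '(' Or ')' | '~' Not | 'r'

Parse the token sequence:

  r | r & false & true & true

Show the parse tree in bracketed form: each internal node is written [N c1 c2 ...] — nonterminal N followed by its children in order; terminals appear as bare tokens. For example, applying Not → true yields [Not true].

Or
Or | And
And | And
Not | And
r | And
r | And & Not
r | And & Not & Not
r | And & Not & Not & Not
r | Not & Not & Not & Not
r | r & Not & Not & Not
r | r & false & Not & Not
r | r & false & true & Not
r | r & false & true & true

[Or [Or [And [Not r]]] | [And [And [And [And [Not r]] & [Not false]] & [Not true]] & [Not true]]]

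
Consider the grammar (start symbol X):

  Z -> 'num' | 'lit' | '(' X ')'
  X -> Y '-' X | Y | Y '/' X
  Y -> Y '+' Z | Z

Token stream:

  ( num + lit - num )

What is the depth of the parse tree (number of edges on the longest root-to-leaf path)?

[X [Y [Z ( [X [Y [Y [Z num]] + [Z lit]] - [X [Y [Z num]]]] )]]]

7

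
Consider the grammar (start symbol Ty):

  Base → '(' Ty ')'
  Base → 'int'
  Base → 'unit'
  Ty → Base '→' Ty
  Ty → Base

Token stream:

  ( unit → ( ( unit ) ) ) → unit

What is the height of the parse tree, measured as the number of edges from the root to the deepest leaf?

9

[Ty [Base ( [Ty [Base unit] → [Ty [Base ( [Ty [Base ( [Ty [Base unit]] )]] )]]] )] → [Ty [Base unit]]]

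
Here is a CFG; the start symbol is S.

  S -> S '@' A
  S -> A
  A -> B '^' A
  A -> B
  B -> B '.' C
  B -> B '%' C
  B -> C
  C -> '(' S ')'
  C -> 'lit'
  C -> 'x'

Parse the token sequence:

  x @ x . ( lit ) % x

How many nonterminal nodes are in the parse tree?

[S [S [A [B [C x]]]] @ [A [B [B [B [C x]] . [C ( [S [A [B [C lit]]]] )]] % [C x]]]]

16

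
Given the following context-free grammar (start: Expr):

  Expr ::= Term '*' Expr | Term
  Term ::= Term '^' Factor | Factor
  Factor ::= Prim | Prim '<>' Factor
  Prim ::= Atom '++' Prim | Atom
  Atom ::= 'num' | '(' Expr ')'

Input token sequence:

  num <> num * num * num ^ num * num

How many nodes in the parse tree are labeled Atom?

[Expr [Term [Factor [Prim [Atom num]] <> [Factor [Prim [Atom num]]]]] * [Expr [Term [Factor [Prim [Atom num]]]] * [Expr [Term [Term [Factor [Prim [Atom num]]]] ^ [Factor [Prim [Atom num]]]] * [Expr [Term [Factor [Prim [Atom num]]]]]]]]

6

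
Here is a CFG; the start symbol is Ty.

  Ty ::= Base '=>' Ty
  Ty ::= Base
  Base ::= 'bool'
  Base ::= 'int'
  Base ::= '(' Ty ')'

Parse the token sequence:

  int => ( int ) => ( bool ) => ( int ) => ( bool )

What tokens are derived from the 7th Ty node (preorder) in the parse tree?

int

[Ty [Base int] => [Ty [Base ( [Ty [Base int]] )] => [Ty [Base ( [Ty [Base bool]] )] => [Ty [Base ( [Ty [Base int]] )] => [Ty [Base ( [Ty [Base bool]] )]]]]]]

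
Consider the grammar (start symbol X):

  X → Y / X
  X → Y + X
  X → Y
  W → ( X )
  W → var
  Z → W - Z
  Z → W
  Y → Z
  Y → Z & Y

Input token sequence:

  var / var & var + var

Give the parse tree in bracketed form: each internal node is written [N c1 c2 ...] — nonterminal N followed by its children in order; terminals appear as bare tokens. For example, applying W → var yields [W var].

X
Y / X
Z / X
W / X
var / X
var / Y + X
var / Z & Y + X
var / W & Y + X
var / var & Y + X
var / var & Z + X
var / var & W + X
var / var & var + X
var / var & var + Y
var / var & var + Z
var / var & var + W
var / var & var + var

[X [Y [Z [W var]]] / [X [Y [Z [W var]] & [Y [Z [W var]]]] + [X [Y [Z [W var]]]]]]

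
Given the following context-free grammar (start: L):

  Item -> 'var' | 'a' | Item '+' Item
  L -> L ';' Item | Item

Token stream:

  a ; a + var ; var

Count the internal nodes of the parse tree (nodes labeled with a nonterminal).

8

[L [L [L [Item a]] ; [Item [Item a] + [Item var]]] ; [Item var]]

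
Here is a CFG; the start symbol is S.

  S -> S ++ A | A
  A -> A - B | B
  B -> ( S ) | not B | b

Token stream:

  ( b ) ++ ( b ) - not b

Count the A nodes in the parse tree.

5

[S [S [A [B ( [S [A [B b]]] )]]] ++ [A [A [B ( [S [A [B b]]] )]] - [B not [B b]]]]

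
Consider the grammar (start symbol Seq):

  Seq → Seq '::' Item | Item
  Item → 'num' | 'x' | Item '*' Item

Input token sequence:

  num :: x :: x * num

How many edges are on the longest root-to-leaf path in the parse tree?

[Seq [Seq [Seq [Item num]] :: [Item x]] :: [Item [Item x] * [Item num]]]

4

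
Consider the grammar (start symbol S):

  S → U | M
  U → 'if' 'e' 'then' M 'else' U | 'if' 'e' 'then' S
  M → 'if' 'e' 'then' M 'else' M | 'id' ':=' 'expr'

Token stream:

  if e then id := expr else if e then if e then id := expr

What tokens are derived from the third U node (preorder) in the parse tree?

if e then id := expr

[S [U if e then [M id := expr] else [U if e then [S [U if e then [S [M id := expr]]]]]]]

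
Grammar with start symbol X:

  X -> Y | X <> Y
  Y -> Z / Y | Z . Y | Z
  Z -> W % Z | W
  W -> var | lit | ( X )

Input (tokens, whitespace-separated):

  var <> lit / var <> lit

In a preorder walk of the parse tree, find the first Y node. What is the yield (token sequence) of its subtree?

var

[X [X [X [Y [Z [W var]]]] <> [Y [Z [W lit]] / [Y [Z [W var]]]]] <> [Y [Z [W lit]]]]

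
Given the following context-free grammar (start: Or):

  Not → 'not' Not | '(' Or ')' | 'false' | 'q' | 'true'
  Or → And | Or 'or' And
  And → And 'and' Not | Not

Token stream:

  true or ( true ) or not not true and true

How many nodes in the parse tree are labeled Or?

[Or [Or [Or [And [Not true]]] or [And [Not ( [Or [And [Not true]]] )]]] or [And [And [Not not [Not not [Not true]]]] and [Not true]]]

4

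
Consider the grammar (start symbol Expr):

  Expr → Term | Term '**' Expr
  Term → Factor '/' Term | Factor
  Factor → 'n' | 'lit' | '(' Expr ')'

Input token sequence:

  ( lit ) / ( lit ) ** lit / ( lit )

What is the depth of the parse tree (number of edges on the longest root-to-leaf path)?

8

[Expr [Term [Factor ( [Expr [Term [Factor lit]]] )] / [Term [Factor ( [Expr [Term [Factor lit]]] )]]] ** [Expr [Term [Factor lit] / [Term [Factor ( [Expr [Term [Factor lit]]] )]]]]]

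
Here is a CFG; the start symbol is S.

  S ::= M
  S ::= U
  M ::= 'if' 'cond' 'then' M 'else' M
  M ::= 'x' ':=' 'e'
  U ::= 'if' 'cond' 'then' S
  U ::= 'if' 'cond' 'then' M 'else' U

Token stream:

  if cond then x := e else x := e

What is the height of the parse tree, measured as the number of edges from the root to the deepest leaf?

3

[S [M if cond then [M x := e] else [M x := e]]]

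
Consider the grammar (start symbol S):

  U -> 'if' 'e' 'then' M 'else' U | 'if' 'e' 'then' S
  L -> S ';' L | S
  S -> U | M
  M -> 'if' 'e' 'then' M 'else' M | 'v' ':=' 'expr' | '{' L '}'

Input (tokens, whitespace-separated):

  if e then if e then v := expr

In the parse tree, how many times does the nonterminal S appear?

3

[S [U if e then [S [U if e then [S [M v := expr]]]]]]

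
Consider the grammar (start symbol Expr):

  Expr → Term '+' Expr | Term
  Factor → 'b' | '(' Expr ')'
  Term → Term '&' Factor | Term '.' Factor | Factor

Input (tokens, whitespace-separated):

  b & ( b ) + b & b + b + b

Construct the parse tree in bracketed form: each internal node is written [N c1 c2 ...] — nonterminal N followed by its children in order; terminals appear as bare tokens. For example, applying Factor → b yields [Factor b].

Expr
Term + Expr
Term & Factor + Expr
Factor & Factor + Expr
b & Factor + Expr
b & ( Expr ) + Expr
b & ( Term ) + Expr
b & ( Factor ) + Expr
b & ( b ) + Expr
b & ( b ) + Term + Expr
b & ( b ) + Term & Factor + Expr
b & ( b ) + Factor & Factor + Expr
b & ( b ) + b & Factor + Expr
b & ( b ) + b & b + Expr
b & ( b ) + b & b + Term + Expr
b & ( b ) + b & b + Factor + Expr
b & ( b ) + b & b + b + Expr
b & ( b ) + b & b + b + Term
b & ( b ) + b & b + b + Factor
b & ( b ) + b & b + b + b

[Expr [Term [Term [Factor b]] & [Factor ( [Expr [Term [Factor b]]] )]] + [Expr [Term [Term [Factor b]] & [Factor b]] + [Expr [Term [Factor b]] + [Expr [Term [Factor b]]]]]]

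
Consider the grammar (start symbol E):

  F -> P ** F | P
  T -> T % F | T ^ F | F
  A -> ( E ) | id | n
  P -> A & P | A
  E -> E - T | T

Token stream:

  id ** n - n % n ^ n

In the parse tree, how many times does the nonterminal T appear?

[E [E [T [F [P [A id]] ** [F [P [A n]]]]]] - [T [T [T [F [P [A n]]]] % [F [P [A n]]]] ^ [F [P [A n]]]]]

4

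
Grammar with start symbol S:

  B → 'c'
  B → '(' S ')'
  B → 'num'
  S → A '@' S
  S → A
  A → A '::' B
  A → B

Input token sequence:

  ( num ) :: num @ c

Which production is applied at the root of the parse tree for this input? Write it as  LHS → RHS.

[S [A [A [B ( [S [A [B num]]] )]] :: [B num]] @ [S [A [B c]]]]

S → A '@' S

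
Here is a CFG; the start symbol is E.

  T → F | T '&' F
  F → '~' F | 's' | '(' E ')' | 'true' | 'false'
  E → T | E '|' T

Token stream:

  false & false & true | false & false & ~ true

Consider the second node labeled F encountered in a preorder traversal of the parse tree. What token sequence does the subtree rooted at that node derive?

[E [E [T [T [T [F false]] & [F false]] & [F true]]] | [T [T [T [F false]] & [F false]] & [F ~ [F true]]]]

false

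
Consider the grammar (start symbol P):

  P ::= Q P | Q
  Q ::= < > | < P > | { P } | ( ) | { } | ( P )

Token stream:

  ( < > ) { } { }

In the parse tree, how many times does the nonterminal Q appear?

[P [Q ( [P [Q < >]] )] [P [Q { }] [P [Q { }]]]]

4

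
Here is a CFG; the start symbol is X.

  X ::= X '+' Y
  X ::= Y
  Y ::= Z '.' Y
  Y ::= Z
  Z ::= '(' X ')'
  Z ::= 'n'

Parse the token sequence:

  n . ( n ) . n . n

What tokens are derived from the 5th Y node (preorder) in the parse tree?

[X [Y [Z n] . [Y [Z ( [X [Y [Z n]]] )] . [Y [Z n] . [Y [Z n]]]]]]

n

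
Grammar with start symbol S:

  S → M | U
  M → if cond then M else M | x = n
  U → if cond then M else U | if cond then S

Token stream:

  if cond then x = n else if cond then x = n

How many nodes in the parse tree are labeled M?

2

[S [U if cond then [M x = n] else [U if cond then [S [M x = n]]]]]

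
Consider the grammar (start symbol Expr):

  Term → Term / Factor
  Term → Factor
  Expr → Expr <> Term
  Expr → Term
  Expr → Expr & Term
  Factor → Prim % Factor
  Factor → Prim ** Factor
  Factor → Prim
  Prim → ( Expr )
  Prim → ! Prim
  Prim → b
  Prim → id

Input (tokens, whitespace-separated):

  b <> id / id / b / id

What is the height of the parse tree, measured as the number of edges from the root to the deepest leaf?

7

[Expr [Expr [Term [Factor [Prim b]]]] <> [Term [Term [Term [Term [Factor [Prim id]]] / [Factor [Prim id]]] / [Factor [Prim b]]] / [Factor [Prim id]]]]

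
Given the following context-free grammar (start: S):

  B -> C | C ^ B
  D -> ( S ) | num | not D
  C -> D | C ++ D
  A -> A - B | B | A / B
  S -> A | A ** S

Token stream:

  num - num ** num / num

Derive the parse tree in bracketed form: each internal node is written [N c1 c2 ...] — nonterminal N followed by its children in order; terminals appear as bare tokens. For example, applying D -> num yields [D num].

S
A ** S
A - B ** S
B - B ** S
C - B ** S
D - B ** S
num - B ** S
num - C ** S
num - D ** S
num - num ** S
num - num ** A
num - num ** A / B
num - num ** B / B
num - num ** C / B
num - num ** D / B
num - num ** num / B
num - num ** num / C
num - num ** num / D
num - num ** num / num

[S [A [A [B [C [D num]]]] - [B [C [D num]]]] ** [S [A [A [B [C [D num]]]] / [B [C [D num]]]]]]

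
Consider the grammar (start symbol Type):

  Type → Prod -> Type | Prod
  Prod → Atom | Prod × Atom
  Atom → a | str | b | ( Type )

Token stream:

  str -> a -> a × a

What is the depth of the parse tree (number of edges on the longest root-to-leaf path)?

[Type [Prod [Atom str]] -> [Type [Prod [Atom a]] -> [Type [Prod [Prod [Atom a]] × [Atom a]]]]]

6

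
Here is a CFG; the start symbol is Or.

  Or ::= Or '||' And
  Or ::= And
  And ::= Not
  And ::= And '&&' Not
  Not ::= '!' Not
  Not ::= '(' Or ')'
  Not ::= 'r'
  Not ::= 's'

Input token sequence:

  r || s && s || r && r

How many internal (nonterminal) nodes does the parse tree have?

[Or [Or [Or [And [Not r]]] || [And [And [Not s]] && [Not s]]] || [And [And [Not r]] && [Not r]]]

13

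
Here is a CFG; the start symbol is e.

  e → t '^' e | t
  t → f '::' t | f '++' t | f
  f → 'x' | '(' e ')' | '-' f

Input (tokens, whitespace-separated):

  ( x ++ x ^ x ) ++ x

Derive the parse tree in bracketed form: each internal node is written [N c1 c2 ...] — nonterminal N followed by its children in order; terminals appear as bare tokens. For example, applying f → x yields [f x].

[e [t [f ( [e [t [f x] ++ [t [f x]]] ^ [e [t [f x]]]] )] ++ [t [f x]]]]

e
t
f ++ t
( e ) ++ t
( t ^ e ) ++ t
( f ++ t ^ e ) ++ t
( x ++ t ^ e ) ++ t
( x ++ f ^ e ) ++ t
( x ++ x ^ e ) ++ t
( x ++ x ^ t ) ++ t
( x ++ x ^ f ) ++ t
( x ++ x ^ x ) ++ t
( x ++ x ^ x ) ++ f
( x ++ x ^ x ) ++ x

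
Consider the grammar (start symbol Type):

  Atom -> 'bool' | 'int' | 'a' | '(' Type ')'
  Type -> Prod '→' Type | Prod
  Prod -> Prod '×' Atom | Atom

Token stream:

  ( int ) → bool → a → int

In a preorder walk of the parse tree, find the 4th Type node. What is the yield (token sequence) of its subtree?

a → int

[Type [Prod [Atom ( [Type [Prod [Atom int]]] )]] → [Type [Prod [Atom bool]] → [Type [Prod [Atom a]] → [Type [Prod [Atom int]]]]]]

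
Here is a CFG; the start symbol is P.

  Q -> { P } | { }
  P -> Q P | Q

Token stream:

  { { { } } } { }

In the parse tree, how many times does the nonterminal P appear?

4

[P [Q { [P [Q { [P [Q { }]] }]] }] [P [Q { }]]]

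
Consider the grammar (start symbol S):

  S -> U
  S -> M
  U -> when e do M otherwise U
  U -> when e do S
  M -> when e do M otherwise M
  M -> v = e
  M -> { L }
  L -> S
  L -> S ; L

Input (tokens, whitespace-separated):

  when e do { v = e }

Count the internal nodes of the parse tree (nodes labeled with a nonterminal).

[S [U when e do [S [M { [L [S [M v = e]]] }]]]]

7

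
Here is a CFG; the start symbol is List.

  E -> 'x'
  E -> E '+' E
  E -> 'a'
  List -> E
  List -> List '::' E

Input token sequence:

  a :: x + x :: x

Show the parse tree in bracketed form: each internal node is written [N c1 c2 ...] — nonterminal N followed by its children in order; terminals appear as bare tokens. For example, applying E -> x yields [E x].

List
List :: E
List :: E :: E
E :: E :: E
a :: E :: E
a :: E + E :: E
a :: x + E :: E
a :: x + x :: E
a :: x + x :: x

[List [List [List [E a]] :: [E [E x] + [E x]]] :: [E x]]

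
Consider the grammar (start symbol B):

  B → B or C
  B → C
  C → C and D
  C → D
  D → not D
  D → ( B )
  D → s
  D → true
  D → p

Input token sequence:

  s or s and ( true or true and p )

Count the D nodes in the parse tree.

6

[B [B [C [D s]]] or [C [C [D s]] and [D ( [B [B [C [D true]]] or [C [C [D true]] and [D p]]] )]]]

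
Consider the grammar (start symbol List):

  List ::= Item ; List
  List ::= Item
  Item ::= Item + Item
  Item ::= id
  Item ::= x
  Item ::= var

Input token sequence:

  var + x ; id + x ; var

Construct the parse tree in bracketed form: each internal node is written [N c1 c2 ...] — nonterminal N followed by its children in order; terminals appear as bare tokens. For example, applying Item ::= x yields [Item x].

[List [Item [Item var] + [Item x]] ; [List [Item [Item id] + [Item x]] ; [List [Item var]]]]

List
Item ; List
Item + Item ; List
var + Item ; List
var + x ; List
var + x ; Item ; List
var + x ; Item + Item ; List
var + x ; id + Item ; List
var + x ; id + x ; List
var + x ; id + x ; Item
var + x ; id + x ; var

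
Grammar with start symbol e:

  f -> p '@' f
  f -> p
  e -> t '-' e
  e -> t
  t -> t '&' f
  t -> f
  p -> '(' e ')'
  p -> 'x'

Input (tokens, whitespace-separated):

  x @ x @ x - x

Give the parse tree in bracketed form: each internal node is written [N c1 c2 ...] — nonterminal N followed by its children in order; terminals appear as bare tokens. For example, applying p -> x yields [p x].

e
t - e
f - e
p @ f - e
x @ f - e
x @ p @ f - e
x @ x @ f - e
x @ x @ p - e
x @ x @ x - e
x @ x @ x - t
x @ x @ x - f
x @ x @ x - p
x @ x @ x - x

[e [t [f [p x] @ [f [p x] @ [f [p x]]]]] - [e [t [f [p x]]]]]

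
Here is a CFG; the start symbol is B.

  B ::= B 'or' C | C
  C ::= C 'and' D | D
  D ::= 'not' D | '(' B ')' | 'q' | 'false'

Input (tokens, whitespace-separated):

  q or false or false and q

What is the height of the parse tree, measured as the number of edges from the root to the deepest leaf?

5

[B [B [B [C [D q]]] or [C [D false]]] or [C [C [D false]] and [D q]]]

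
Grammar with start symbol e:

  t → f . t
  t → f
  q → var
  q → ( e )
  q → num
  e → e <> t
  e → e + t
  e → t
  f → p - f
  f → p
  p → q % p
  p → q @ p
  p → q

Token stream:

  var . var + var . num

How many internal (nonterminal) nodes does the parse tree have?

18

[e [e [t [f [p [q var]]] . [t [f [p [q var]]]]]] + [t [f [p [q var]]] . [t [f [p [q num]]]]]]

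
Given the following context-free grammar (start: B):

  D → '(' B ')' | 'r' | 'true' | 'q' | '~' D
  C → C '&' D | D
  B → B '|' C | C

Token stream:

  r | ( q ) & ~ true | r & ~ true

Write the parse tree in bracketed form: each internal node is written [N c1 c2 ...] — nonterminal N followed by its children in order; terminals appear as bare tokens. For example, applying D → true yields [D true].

[B [B [B [C [D r]]] | [C [C [D ( [B [C [D q]]] )]] & [D ~ [D true]]]] | [C [C [D r]] & [D ~ [D true]]]]

B
B | C
B | C | C
C | C | C
D | C | C
r | C | C
r | C & D | C
r | D & D | C
r | ( B ) & D | C
r | ( C ) & D | C
r | ( D ) & D | C
r | ( q ) & D | C
r | ( q ) & ~ D | C
r | ( q ) & ~ true | C
r | ( q ) & ~ true | C & D
r | ( q ) & ~ true | D & D
r | ( q ) & ~ true | r & D
r | ( q ) & ~ true | r & ~ D
r | ( q ) & ~ true | r & ~ true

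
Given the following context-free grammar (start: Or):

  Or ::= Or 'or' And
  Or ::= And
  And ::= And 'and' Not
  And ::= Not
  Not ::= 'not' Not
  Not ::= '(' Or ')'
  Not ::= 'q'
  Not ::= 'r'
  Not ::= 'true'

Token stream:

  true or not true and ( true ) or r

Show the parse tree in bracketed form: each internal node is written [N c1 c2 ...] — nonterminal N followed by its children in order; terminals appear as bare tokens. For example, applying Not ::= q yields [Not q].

Or
Or or And
Or or And or And
And or And or And
Not or And or And
true or And or And
true or And and Not or And
true or Not and Not or And
true or not Not and Not or And
true or not true and Not or And
true or not true and ( Or ) or And
true or not true and ( And ) or And
true or not true and ( Not ) or And
true or not true and ( true ) or And
true or not true and ( true ) or Not
true or not true and ( true ) or r

[Or [Or [Or [And [Not true]]] or [And [And [Not not [Not true]]] and [Not ( [Or [And [Not true]]] )]]] or [And [Not r]]]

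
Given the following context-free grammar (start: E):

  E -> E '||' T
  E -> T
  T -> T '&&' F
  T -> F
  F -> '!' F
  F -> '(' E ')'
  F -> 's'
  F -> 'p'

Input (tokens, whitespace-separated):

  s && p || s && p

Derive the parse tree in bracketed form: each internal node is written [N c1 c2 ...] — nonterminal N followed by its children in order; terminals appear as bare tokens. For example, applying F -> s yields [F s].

E
E || T
T || T
T && F || T
F && F || T
s && F || T
s && p || T
s && p || T && F
s && p || F && F
s && p || s && F
s && p || s && p

[E [E [T [T [F s]] && [F p]]] || [T [T [F s]] && [F p]]]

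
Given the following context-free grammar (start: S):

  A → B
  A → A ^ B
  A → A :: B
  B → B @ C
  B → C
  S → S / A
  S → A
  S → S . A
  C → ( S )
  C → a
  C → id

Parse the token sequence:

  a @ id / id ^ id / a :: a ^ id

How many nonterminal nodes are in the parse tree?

23

[S [S [S [A [B [B [C a]] @ [C id]]]] / [A [A [B [C id]]] ^ [B [C id]]]] / [A [A [A [B [C a]]] :: [B [C a]]] ^ [B [C id]]]]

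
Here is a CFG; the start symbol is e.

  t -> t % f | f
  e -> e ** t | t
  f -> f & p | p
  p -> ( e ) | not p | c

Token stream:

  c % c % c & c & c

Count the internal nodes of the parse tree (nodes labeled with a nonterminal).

[e [t [t [t [f [p c]]] % [f [p c]]] % [f [f [f [p c]] & [p c]] & [p c]]]]

14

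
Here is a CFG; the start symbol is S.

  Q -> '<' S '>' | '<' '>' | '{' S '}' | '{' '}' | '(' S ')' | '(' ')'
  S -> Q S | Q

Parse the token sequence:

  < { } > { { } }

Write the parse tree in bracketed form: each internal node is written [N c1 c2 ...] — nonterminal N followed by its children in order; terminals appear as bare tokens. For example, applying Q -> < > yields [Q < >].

[S [Q < [S [Q { }]] >] [S [Q { [S [Q { }]] }]]]

S
Q S
< S > S
< Q > S
< { } > S
< { } > Q
< { } > { S }
< { } > { Q }
< { } > { { } }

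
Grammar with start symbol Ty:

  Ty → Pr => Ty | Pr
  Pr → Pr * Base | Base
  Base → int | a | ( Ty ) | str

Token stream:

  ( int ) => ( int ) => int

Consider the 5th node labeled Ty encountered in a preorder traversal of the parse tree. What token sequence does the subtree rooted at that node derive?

int

[Ty [Pr [Base ( [Ty [Pr [Base int]]] )]] => [Ty [Pr [Base ( [Ty [Pr [Base int]]] )]] => [Ty [Pr [Base int]]]]]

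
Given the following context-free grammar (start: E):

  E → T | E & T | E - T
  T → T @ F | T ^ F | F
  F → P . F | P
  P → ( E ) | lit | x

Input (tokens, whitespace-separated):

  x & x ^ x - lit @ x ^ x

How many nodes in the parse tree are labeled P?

6

[E [E [E [T [F [P x]]]] & [T [T [F [P x]]] ^ [F [P x]]]] - [T [T [T [F [P lit]]] @ [F [P x]]] ^ [F [P x]]]]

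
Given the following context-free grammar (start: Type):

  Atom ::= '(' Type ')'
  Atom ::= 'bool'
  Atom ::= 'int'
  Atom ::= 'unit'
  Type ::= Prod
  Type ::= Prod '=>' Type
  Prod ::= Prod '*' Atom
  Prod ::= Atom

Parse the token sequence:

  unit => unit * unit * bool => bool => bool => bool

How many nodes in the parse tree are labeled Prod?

[Type [Prod [Atom unit]] => [Type [Prod [Prod [Prod [Atom unit]] * [Atom unit]] * [Atom bool]] => [Type [Prod [Atom bool]] => [Type [Prod [Atom bool]] => [Type [Prod [Atom bool]]]]]]]

7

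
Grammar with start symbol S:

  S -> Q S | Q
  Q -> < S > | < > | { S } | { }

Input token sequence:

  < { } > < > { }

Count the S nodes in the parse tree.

[S [Q < [S [Q { }]] >] [S [Q < >] [S [Q { }]]]]

4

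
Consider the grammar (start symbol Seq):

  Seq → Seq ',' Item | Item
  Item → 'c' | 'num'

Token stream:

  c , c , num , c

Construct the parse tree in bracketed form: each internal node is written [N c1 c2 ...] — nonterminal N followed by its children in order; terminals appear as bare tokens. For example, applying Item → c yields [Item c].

[Seq [Seq [Seq [Seq [Item c]] , [Item c]] , [Item num]] , [Item c]]

Seq
Seq , Item
Seq , Item , Item
Seq , Item , Item , Item
Item , Item , Item , Item
c , Item , Item , Item
c , c , Item , Item
c , c , num , Item
c , c , num , c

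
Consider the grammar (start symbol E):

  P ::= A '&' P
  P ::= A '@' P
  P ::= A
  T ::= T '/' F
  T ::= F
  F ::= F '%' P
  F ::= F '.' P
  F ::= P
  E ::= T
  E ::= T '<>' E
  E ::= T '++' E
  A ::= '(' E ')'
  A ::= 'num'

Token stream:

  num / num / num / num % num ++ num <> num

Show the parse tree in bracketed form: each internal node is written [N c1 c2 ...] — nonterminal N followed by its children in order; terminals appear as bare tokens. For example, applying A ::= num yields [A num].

[E [T [T [T [T [F [P [A num]]]] / [F [P [A num]]]] / [F [P [A num]]]] / [F [F [P [A num]]] % [P [A num]]]] ++ [E [T [F [P [A num]]]] <> [E [T [F [P [A num]]]]]]]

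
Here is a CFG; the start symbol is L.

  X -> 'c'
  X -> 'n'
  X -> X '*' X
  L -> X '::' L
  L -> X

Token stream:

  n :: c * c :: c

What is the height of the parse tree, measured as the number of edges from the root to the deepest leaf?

[L [X n] :: [L [X [X c] * [X c]] :: [L [X c]]]]

4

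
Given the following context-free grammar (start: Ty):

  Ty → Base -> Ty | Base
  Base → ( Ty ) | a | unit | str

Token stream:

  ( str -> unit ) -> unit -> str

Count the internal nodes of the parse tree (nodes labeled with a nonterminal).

[Ty [Base ( [Ty [Base str] -> [Ty [Base unit]]] )] -> [Ty [Base unit] -> [Ty [Base str]]]]

10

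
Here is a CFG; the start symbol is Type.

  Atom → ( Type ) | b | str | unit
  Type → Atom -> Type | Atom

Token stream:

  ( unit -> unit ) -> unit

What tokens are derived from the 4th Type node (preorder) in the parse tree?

unit

[Type [Atom ( [Type [Atom unit] -> [Type [Atom unit]]] )] -> [Type [Atom unit]]]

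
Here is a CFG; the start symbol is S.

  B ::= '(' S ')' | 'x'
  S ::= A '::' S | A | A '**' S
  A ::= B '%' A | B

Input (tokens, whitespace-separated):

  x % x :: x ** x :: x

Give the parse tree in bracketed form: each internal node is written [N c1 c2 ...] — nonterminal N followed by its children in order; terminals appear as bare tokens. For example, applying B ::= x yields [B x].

[S [A [B x] % [A [B x]]] :: [S [A [B x]] ** [S [A [B x]] :: [S [A [B x]]]]]]

S
A :: S
B % A :: S
x % A :: S
x % B :: S
x % x :: S
x % x :: A ** S
x % x :: B ** S
x % x :: x ** S
x % x :: x ** A :: S
x % x :: x ** B :: S
x % x :: x ** x :: S
x % x :: x ** x :: A
x % x :: x ** x :: B
x % x :: x ** x :: x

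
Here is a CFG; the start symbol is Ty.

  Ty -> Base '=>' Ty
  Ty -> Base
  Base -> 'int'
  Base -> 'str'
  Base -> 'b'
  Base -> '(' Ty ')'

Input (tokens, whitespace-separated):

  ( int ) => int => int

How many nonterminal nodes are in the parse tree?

8

[Ty [Base ( [Ty [Base int]] )] => [Ty [Base int] => [Ty [Base int]]]]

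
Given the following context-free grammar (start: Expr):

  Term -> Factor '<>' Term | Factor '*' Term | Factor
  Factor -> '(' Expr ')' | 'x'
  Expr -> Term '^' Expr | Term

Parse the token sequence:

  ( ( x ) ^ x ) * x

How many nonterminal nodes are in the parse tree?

14

[Expr [Term [Factor ( [Expr [Term [Factor ( [Expr [Term [Factor x]]] )]] ^ [Expr [Term [Factor x]]]] )] * [Term [Factor x]]]]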